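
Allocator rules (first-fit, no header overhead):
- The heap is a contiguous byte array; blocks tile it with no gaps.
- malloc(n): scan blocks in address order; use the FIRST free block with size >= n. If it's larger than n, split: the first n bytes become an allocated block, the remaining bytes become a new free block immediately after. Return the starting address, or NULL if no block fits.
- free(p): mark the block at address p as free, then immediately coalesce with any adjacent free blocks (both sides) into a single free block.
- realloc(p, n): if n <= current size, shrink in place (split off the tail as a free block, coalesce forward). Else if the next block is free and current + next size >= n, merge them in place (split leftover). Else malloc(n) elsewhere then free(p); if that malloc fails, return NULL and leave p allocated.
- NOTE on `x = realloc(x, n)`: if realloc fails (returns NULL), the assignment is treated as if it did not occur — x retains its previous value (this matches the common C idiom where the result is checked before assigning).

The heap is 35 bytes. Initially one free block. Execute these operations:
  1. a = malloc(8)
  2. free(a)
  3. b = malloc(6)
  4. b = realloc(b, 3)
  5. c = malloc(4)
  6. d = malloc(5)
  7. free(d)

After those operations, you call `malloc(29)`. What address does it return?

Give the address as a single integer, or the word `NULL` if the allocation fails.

Answer: NULL

Derivation:
Op 1: a = malloc(8) -> a = 0; heap: [0-7 ALLOC][8-34 FREE]
Op 2: free(a) -> (freed a); heap: [0-34 FREE]
Op 3: b = malloc(6) -> b = 0; heap: [0-5 ALLOC][6-34 FREE]
Op 4: b = realloc(b, 3) -> b = 0; heap: [0-2 ALLOC][3-34 FREE]
Op 5: c = malloc(4) -> c = 3; heap: [0-2 ALLOC][3-6 ALLOC][7-34 FREE]
Op 6: d = malloc(5) -> d = 7; heap: [0-2 ALLOC][3-6 ALLOC][7-11 ALLOC][12-34 FREE]
Op 7: free(d) -> (freed d); heap: [0-2 ALLOC][3-6 ALLOC][7-34 FREE]
malloc(29): first-fit scan over [0-2 ALLOC][3-6 ALLOC][7-34 FREE] -> NULL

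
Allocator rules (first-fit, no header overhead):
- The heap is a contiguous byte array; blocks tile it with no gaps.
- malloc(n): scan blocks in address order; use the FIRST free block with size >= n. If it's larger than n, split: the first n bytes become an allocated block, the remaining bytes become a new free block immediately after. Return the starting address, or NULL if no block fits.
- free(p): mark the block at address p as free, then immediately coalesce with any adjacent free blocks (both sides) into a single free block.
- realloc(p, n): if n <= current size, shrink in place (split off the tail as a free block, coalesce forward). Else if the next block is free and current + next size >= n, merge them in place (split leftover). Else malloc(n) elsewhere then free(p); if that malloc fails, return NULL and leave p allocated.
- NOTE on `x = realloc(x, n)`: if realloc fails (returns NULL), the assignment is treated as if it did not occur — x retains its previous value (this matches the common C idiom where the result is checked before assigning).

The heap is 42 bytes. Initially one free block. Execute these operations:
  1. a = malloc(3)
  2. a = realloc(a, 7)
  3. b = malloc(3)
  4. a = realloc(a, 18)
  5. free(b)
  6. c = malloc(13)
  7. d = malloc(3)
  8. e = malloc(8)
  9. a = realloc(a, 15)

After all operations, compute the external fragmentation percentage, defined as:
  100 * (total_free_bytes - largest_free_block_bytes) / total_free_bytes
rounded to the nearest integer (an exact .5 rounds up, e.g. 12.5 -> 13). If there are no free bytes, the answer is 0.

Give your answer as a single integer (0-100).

Answer: 36

Derivation:
Op 1: a = malloc(3) -> a = 0; heap: [0-2 ALLOC][3-41 FREE]
Op 2: a = realloc(a, 7) -> a = 0; heap: [0-6 ALLOC][7-41 FREE]
Op 3: b = malloc(3) -> b = 7; heap: [0-6 ALLOC][7-9 ALLOC][10-41 FREE]
Op 4: a = realloc(a, 18) -> a = 10; heap: [0-6 FREE][7-9 ALLOC][10-27 ALLOC][28-41 FREE]
Op 5: free(b) -> (freed b); heap: [0-9 FREE][10-27 ALLOC][28-41 FREE]
Op 6: c = malloc(13) -> c = 28; heap: [0-9 FREE][10-27 ALLOC][28-40 ALLOC][41-41 FREE]
Op 7: d = malloc(3) -> d = 0; heap: [0-2 ALLOC][3-9 FREE][10-27 ALLOC][28-40 ALLOC][41-41 FREE]
Op 8: e = malloc(8) -> e = NULL; heap: [0-2 ALLOC][3-9 FREE][10-27 ALLOC][28-40 ALLOC][41-41 FREE]
Op 9: a = realloc(a, 15) -> a = 10; heap: [0-2 ALLOC][3-9 FREE][10-24 ALLOC][25-27 FREE][28-40 ALLOC][41-41 FREE]
Free blocks: [7 3 1] total_free=11 largest=7 -> 100*(11-7)/11 = 400/11 ≈ 36.364 -> rounds to 36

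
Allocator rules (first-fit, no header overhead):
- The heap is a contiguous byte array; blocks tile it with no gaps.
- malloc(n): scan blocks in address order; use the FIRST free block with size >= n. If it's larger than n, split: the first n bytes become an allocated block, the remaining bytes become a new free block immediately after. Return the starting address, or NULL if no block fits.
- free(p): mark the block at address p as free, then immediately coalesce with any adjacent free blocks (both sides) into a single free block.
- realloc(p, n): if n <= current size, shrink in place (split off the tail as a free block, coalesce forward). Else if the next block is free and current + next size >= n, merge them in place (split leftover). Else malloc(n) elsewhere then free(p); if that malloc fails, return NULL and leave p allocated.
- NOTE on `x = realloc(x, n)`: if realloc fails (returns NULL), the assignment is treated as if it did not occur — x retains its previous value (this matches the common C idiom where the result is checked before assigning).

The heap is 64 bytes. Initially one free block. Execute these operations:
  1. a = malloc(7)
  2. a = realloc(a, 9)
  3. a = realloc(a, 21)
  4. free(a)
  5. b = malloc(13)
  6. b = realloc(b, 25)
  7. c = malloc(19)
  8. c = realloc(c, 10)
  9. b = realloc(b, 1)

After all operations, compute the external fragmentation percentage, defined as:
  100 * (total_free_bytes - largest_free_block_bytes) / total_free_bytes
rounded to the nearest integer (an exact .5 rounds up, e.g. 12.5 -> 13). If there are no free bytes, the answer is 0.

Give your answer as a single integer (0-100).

Answer: 45

Derivation:
Op 1: a = malloc(7) -> a = 0; heap: [0-6 ALLOC][7-63 FREE]
Op 2: a = realloc(a, 9) -> a = 0; heap: [0-8 ALLOC][9-63 FREE]
Op 3: a = realloc(a, 21) -> a = 0; heap: [0-20 ALLOC][21-63 FREE]
Op 4: free(a) -> (freed a); heap: [0-63 FREE]
Op 5: b = malloc(13) -> b = 0; heap: [0-12 ALLOC][13-63 FREE]
Op 6: b = realloc(b, 25) -> b = 0; heap: [0-24 ALLOC][25-63 FREE]
Op 7: c = malloc(19) -> c = 25; heap: [0-24 ALLOC][25-43 ALLOC][44-63 FREE]
Op 8: c = realloc(c, 10) -> c = 25; heap: [0-24 ALLOC][25-34 ALLOC][35-63 FREE]
Op 9: b = realloc(b, 1) -> b = 0; heap: [0-0 ALLOC][1-24 FREE][25-34 ALLOC][35-63 FREE]
Free blocks: [24 29] total_free=53 largest=29 -> 100*(53-29)/53 = 2400/53 ≈ 45.283 -> rounds to 45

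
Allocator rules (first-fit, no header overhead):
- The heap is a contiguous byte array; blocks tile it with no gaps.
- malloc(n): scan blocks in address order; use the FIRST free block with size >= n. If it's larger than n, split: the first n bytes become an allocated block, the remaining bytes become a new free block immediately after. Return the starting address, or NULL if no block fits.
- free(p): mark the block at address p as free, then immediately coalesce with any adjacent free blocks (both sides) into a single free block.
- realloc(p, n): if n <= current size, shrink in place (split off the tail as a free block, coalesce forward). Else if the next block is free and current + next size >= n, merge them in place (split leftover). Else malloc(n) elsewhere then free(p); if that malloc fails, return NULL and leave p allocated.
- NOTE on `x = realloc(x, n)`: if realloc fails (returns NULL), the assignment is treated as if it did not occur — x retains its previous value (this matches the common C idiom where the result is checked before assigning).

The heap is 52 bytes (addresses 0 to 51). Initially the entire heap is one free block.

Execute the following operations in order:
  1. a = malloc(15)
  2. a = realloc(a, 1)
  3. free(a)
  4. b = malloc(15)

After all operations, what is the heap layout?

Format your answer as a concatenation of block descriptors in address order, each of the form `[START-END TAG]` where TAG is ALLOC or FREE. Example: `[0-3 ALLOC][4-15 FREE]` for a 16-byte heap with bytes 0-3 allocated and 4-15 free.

Answer: [0-14 ALLOC][15-51 FREE]

Derivation:
Op 1: a = malloc(15) -> a = 0; heap: [0-14 ALLOC][15-51 FREE]
Op 2: a = realloc(a, 1) -> a = 0; heap: [0-0 ALLOC][1-51 FREE]
Op 3: free(a) -> (freed a); heap: [0-51 FREE]
Op 4: b = malloc(15) -> b = 0; heap: [0-14 ALLOC][15-51 FREE]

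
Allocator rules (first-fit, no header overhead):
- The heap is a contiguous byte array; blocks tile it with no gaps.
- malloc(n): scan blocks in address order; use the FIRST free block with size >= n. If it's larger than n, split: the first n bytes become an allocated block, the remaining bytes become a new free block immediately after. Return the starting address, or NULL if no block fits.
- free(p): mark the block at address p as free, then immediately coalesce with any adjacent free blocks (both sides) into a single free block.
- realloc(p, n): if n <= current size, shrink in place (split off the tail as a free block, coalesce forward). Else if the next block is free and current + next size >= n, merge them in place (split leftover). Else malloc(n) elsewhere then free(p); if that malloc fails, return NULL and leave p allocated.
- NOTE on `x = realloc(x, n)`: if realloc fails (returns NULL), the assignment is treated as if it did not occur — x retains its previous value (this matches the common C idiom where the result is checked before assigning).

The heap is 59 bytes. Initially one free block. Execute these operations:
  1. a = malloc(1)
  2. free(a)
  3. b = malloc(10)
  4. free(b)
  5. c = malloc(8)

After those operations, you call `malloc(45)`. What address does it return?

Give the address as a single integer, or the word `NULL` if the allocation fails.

Op 1: a = malloc(1) -> a = 0; heap: [0-0 ALLOC][1-58 FREE]
Op 2: free(a) -> (freed a); heap: [0-58 FREE]
Op 3: b = malloc(10) -> b = 0; heap: [0-9 ALLOC][10-58 FREE]
Op 4: free(b) -> (freed b); heap: [0-58 FREE]
Op 5: c = malloc(8) -> c = 0; heap: [0-7 ALLOC][8-58 FREE]
malloc(45): first-fit scan over [0-7 ALLOC][8-58 FREE] -> 8

Answer: 8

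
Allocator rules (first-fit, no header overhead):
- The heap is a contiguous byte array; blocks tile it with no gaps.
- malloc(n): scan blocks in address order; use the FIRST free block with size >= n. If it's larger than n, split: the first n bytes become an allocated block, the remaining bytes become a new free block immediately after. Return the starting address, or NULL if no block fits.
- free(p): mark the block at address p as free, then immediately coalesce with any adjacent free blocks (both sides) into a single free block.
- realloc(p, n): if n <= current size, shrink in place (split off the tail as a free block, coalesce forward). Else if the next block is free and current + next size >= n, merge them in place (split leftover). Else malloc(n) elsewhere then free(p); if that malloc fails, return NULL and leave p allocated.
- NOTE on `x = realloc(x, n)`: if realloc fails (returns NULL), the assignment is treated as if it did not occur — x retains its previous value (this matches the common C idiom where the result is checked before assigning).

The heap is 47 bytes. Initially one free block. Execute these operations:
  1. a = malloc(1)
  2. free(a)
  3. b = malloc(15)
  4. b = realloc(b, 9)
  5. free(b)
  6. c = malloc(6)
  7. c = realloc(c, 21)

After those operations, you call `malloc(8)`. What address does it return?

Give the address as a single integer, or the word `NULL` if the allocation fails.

Op 1: a = malloc(1) -> a = 0; heap: [0-0 ALLOC][1-46 FREE]
Op 2: free(a) -> (freed a); heap: [0-46 FREE]
Op 3: b = malloc(15) -> b = 0; heap: [0-14 ALLOC][15-46 FREE]
Op 4: b = realloc(b, 9) -> b = 0; heap: [0-8 ALLOC][9-46 FREE]
Op 5: free(b) -> (freed b); heap: [0-46 FREE]
Op 6: c = malloc(6) -> c = 0; heap: [0-5 ALLOC][6-46 FREE]
Op 7: c = realloc(c, 21) -> c = 0; heap: [0-20 ALLOC][21-46 FREE]
malloc(8): first-fit scan over [0-20 ALLOC][21-46 FREE] -> 21

Answer: 21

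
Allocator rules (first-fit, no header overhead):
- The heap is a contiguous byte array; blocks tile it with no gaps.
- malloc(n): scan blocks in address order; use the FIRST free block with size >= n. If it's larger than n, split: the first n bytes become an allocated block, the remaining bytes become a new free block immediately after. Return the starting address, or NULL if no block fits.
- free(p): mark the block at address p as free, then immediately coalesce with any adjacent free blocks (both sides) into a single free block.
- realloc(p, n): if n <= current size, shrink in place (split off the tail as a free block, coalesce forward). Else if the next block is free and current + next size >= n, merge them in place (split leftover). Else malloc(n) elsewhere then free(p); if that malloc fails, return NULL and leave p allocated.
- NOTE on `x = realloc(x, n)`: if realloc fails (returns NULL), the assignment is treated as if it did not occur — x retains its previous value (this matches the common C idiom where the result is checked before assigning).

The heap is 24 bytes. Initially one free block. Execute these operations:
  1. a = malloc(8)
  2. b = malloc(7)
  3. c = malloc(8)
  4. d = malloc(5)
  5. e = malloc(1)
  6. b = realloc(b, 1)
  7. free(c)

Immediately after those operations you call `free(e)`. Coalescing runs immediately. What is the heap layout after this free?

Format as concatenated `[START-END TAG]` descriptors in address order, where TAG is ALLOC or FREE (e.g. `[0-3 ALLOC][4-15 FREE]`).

Op 1: a = malloc(8) -> a = 0; heap: [0-7 ALLOC][8-23 FREE]
Op 2: b = malloc(7) -> b = 8; heap: [0-7 ALLOC][8-14 ALLOC][15-23 FREE]
Op 3: c = malloc(8) -> c = 15; heap: [0-7 ALLOC][8-14 ALLOC][15-22 ALLOC][23-23 FREE]
Op 4: d = malloc(5) -> d = NULL; heap: [0-7 ALLOC][8-14 ALLOC][15-22 ALLOC][23-23 FREE]
Op 5: e = malloc(1) -> e = 23; heap: [0-7 ALLOC][8-14 ALLOC][15-22 ALLOC][23-23 ALLOC]
Op 6: b = realloc(b, 1) -> b = 8; heap: [0-7 ALLOC][8-8 ALLOC][9-14 FREE][15-22 ALLOC][23-23 ALLOC]
Op 7: free(c) -> (freed c); heap: [0-7 ALLOC][8-8 ALLOC][9-22 FREE][23-23 ALLOC]
free(e): e = 23 -> block [23-23 ALLOC]; mark free, coalesce with adjacent free neighbors -> [0-7 ALLOC][8-8 ALLOC][9-23 FREE]

Answer: [0-7 ALLOC][8-8 ALLOC][9-23 FREE]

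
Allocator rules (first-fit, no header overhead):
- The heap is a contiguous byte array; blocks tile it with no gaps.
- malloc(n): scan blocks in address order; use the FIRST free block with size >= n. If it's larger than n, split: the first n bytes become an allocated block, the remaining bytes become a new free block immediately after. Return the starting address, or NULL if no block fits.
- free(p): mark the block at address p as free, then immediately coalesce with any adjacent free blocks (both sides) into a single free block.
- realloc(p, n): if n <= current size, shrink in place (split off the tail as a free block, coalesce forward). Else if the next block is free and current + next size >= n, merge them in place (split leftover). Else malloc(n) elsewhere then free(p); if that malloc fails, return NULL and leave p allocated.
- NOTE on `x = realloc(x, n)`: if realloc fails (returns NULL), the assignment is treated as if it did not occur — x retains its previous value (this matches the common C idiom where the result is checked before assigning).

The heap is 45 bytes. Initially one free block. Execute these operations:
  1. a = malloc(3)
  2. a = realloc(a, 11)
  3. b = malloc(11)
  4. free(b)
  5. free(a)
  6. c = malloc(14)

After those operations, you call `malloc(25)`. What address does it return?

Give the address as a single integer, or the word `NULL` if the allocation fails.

Answer: 14

Derivation:
Op 1: a = malloc(3) -> a = 0; heap: [0-2 ALLOC][3-44 FREE]
Op 2: a = realloc(a, 11) -> a = 0; heap: [0-10 ALLOC][11-44 FREE]
Op 3: b = malloc(11) -> b = 11; heap: [0-10 ALLOC][11-21 ALLOC][22-44 FREE]
Op 4: free(b) -> (freed b); heap: [0-10 ALLOC][11-44 FREE]
Op 5: free(a) -> (freed a); heap: [0-44 FREE]
Op 6: c = malloc(14) -> c = 0; heap: [0-13 ALLOC][14-44 FREE]
malloc(25): first-fit scan over [0-13 ALLOC][14-44 FREE] -> 14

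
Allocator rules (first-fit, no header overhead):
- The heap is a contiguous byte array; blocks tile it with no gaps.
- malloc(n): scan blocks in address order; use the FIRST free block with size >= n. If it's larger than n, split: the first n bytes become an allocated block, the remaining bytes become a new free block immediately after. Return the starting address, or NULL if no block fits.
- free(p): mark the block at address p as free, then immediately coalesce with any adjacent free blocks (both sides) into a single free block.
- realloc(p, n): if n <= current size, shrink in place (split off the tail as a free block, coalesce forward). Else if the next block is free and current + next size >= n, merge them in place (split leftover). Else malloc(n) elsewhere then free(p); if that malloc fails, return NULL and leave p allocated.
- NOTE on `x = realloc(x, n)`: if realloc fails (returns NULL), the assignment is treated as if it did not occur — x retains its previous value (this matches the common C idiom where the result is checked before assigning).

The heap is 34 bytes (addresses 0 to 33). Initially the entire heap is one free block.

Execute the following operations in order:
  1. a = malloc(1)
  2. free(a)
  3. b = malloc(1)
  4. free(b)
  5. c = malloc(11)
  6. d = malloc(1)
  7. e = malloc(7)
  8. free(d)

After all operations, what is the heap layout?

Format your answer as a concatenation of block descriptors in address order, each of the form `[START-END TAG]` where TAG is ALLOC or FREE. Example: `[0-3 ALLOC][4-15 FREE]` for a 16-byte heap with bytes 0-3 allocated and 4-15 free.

Op 1: a = malloc(1) -> a = 0; heap: [0-0 ALLOC][1-33 FREE]
Op 2: free(a) -> (freed a); heap: [0-33 FREE]
Op 3: b = malloc(1) -> b = 0; heap: [0-0 ALLOC][1-33 FREE]
Op 4: free(b) -> (freed b); heap: [0-33 FREE]
Op 5: c = malloc(11) -> c = 0; heap: [0-10 ALLOC][11-33 FREE]
Op 6: d = malloc(1) -> d = 11; heap: [0-10 ALLOC][11-11 ALLOC][12-33 FREE]
Op 7: e = malloc(7) -> e = 12; heap: [0-10 ALLOC][11-11 ALLOC][12-18 ALLOC][19-33 FREE]
Op 8: free(d) -> (freed d); heap: [0-10 ALLOC][11-11 FREE][12-18 ALLOC][19-33 FREE]

Answer: [0-10 ALLOC][11-11 FREE][12-18 ALLOC][19-33 FREE]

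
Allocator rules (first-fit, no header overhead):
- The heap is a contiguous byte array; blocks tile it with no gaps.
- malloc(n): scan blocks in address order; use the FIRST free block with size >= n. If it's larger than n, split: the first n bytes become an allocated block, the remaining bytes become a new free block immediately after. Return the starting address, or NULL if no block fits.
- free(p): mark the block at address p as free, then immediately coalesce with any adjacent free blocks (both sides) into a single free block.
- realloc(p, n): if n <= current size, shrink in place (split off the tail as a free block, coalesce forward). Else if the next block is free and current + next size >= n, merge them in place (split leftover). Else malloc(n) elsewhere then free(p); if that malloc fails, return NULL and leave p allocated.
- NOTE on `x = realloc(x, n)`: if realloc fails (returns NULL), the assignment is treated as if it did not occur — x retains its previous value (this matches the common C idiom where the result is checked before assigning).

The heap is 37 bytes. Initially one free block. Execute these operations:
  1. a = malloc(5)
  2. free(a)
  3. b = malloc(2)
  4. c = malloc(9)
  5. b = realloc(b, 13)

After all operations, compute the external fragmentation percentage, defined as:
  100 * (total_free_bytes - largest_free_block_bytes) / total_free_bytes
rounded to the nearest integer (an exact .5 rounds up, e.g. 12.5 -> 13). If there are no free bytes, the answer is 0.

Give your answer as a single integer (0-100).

Op 1: a = malloc(5) -> a = 0; heap: [0-4 ALLOC][5-36 FREE]
Op 2: free(a) -> (freed a); heap: [0-36 FREE]
Op 3: b = malloc(2) -> b = 0; heap: [0-1 ALLOC][2-36 FREE]
Op 4: c = malloc(9) -> c = 2; heap: [0-1 ALLOC][2-10 ALLOC][11-36 FREE]
Op 5: b = realloc(b, 13) -> b = 11; heap: [0-1 FREE][2-10 ALLOC][11-23 ALLOC][24-36 FREE]
Free blocks: [2 13] total_free=15 largest=13 -> 100*(15-13)/15 = 200/15 ≈ 13.333 -> rounds to 13

Answer: 13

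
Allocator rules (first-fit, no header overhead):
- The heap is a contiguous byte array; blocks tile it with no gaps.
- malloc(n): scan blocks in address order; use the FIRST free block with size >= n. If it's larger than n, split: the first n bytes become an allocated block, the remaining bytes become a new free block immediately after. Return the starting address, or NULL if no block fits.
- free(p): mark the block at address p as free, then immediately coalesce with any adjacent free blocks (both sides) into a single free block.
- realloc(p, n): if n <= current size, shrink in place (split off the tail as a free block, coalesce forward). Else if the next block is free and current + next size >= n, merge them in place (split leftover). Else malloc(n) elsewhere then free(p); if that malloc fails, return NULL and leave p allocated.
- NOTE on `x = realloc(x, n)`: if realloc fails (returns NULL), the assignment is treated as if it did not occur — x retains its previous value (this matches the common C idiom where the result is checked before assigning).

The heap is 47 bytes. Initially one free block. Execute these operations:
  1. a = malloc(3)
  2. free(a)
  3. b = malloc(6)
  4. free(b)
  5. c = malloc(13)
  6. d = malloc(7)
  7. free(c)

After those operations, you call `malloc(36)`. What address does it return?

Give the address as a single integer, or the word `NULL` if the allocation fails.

Answer: NULL

Derivation:
Op 1: a = malloc(3) -> a = 0; heap: [0-2 ALLOC][3-46 FREE]
Op 2: free(a) -> (freed a); heap: [0-46 FREE]
Op 3: b = malloc(6) -> b = 0; heap: [0-5 ALLOC][6-46 FREE]
Op 4: free(b) -> (freed b); heap: [0-46 FREE]
Op 5: c = malloc(13) -> c = 0; heap: [0-12 ALLOC][13-46 FREE]
Op 6: d = malloc(7) -> d = 13; heap: [0-12 ALLOC][13-19 ALLOC][20-46 FREE]
Op 7: free(c) -> (freed c); heap: [0-12 FREE][13-19 ALLOC][20-46 FREE]
malloc(36): first-fit scan over [0-12 FREE][13-19 ALLOC][20-46 FREE] -> NULL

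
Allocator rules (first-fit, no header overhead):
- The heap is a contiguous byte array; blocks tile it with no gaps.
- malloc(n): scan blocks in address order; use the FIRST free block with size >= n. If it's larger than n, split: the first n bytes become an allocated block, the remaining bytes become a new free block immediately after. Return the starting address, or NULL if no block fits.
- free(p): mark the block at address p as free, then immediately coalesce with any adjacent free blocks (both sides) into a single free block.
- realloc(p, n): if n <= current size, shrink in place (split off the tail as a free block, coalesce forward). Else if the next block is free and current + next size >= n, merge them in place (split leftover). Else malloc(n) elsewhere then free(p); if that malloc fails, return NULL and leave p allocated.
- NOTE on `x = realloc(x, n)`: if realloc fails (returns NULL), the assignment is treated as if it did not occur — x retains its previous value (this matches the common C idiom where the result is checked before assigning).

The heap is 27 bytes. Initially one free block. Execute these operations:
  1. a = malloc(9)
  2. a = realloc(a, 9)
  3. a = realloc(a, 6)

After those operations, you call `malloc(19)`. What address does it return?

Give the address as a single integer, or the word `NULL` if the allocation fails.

Op 1: a = malloc(9) -> a = 0; heap: [0-8 ALLOC][9-26 FREE]
Op 2: a = realloc(a, 9) -> a = 0; heap: [0-8 ALLOC][9-26 FREE]
Op 3: a = realloc(a, 6) -> a = 0; heap: [0-5 ALLOC][6-26 FREE]
malloc(19): first-fit scan over [0-5 ALLOC][6-26 FREE] -> 6

Answer: 6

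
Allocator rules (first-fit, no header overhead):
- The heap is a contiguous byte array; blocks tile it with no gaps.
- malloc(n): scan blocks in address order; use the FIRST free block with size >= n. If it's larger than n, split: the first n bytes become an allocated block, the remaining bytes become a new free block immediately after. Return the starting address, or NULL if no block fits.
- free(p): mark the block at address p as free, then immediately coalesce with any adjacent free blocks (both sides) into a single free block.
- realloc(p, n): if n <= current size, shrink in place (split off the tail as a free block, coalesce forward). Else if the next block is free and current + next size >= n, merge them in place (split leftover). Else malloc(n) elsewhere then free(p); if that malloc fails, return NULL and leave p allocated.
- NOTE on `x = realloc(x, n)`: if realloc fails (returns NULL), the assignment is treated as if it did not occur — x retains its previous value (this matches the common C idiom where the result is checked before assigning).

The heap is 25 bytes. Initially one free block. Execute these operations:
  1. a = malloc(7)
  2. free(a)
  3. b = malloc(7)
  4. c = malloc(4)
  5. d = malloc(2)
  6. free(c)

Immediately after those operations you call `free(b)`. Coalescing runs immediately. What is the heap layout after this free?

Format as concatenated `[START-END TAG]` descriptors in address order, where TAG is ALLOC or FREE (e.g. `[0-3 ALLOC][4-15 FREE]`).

Answer: [0-10 FREE][11-12 ALLOC][13-24 FREE]

Derivation:
Op 1: a = malloc(7) -> a = 0; heap: [0-6 ALLOC][7-24 FREE]
Op 2: free(a) -> (freed a); heap: [0-24 FREE]
Op 3: b = malloc(7) -> b = 0; heap: [0-6 ALLOC][7-24 FREE]
Op 4: c = malloc(4) -> c = 7; heap: [0-6 ALLOC][7-10 ALLOC][11-24 FREE]
Op 5: d = malloc(2) -> d = 11; heap: [0-6 ALLOC][7-10 ALLOC][11-12 ALLOC][13-24 FREE]
Op 6: free(c) -> (freed c); heap: [0-6 ALLOC][7-10 FREE][11-12 ALLOC][13-24 FREE]
free(b): b = 0 -> block [0-6 ALLOC]; mark free, coalesce with adjacent free neighbors -> [0-10 FREE][11-12 ALLOC][13-24 FREE]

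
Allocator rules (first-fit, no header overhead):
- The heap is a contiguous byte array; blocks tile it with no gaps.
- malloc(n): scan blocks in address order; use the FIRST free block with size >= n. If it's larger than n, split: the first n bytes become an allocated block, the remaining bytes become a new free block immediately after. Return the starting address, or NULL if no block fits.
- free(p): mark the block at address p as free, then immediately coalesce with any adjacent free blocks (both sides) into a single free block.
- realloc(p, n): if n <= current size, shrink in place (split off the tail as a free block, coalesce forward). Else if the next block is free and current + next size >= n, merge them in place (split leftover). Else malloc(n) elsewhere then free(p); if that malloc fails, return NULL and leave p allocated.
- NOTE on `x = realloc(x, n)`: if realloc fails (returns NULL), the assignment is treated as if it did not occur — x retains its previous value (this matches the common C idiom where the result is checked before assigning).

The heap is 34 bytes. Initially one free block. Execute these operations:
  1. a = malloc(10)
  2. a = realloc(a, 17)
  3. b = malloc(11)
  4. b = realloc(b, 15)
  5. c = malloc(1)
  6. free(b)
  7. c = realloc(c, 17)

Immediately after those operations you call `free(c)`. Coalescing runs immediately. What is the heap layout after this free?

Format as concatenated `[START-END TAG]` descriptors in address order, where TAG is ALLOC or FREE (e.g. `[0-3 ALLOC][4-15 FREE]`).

Op 1: a = malloc(10) -> a = 0; heap: [0-9 ALLOC][10-33 FREE]
Op 2: a = realloc(a, 17) -> a = 0; heap: [0-16 ALLOC][17-33 FREE]
Op 3: b = malloc(11) -> b = 17; heap: [0-16 ALLOC][17-27 ALLOC][28-33 FREE]
Op 4: b = realloc(b, 15) -> b = 17; heap: [0-16 ALLOC][17-31 ALLOC][32-33 FREE]
Op 5: c = malloc(1) -> c = 32; heap: [0-16 ALLOC][17-31 ALLOC][32-32 ALLOC][33-33 FREE]
Op 6: free(b) -> (freed b); heap: [0-16 ALLOC][17-31 FREE][32-32 ALLOC][33-33 FREE]
Op 7: c = realloc(c, 17) -> NULL (c unchanged); heap: [0-16 ALLOC][17-31 FREE][32-32 ALLOC][33-33 FREE]
free(c): c = 32 -> block [32-32 ALLOC]; mark free, coalesce with adjacent free neighbors -> [0-16 ALLOC][17-33 FREE]

Answer: [0-16 ALLOC][17-33 FREE]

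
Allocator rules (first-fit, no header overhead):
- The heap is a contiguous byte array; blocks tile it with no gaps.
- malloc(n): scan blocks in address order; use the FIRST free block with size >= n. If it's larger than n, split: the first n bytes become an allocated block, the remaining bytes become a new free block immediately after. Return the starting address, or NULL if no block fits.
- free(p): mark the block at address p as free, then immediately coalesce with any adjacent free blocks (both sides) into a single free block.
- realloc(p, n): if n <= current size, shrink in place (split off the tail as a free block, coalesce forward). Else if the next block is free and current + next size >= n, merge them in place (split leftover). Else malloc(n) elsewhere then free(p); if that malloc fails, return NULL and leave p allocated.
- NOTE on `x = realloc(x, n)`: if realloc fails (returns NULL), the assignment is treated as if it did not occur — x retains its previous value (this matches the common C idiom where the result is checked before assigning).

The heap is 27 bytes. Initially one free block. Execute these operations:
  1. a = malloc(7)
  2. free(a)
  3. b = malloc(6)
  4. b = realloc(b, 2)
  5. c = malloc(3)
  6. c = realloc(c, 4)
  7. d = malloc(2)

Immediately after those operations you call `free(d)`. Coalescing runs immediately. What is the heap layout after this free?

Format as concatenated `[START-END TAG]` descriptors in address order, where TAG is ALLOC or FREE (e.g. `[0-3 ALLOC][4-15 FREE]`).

Answer: [0-1 ALLOC][2-5 ALLOC][6-26 FREE]

Derivation:
Op 1: a = malloc(7) -> a = 0; heap: [0-6 ALLOC][7-26 FREE]
Op 2: free(a) -> (freed a); heap: [0-26 FREE]
Op 3: b = malloc(6) -> b = 0; heap: [0-5 ALLOC][6-26 FREE]
Op 4: b = realloc(b, 2) -> b = 0; heap: [0-1 ALLOC][2-26 FREE]
Op 5: c = malloc(3) -> c = 2; heap: [0-1 ALLOC][2-4 ALLOC][5-26 FREE]
Op 6: c = realloc(c, 4) -> c = 2; heap: [0-1 ALLOC][2-5 ALLOC][6-26 FREE]
Op 7: d = malloc(2) -> d = 6; heap: [0-1 ALLOC][2-5 ALLOC][6-7 ALLOC][8-26 FREE]
free(d): d = 6 -> block [6-7 ALLOC]; mark free, coalesce with adjacent free neighbors -> [0-1 ALLOC][2-5 ALLOC][6-26 FREE]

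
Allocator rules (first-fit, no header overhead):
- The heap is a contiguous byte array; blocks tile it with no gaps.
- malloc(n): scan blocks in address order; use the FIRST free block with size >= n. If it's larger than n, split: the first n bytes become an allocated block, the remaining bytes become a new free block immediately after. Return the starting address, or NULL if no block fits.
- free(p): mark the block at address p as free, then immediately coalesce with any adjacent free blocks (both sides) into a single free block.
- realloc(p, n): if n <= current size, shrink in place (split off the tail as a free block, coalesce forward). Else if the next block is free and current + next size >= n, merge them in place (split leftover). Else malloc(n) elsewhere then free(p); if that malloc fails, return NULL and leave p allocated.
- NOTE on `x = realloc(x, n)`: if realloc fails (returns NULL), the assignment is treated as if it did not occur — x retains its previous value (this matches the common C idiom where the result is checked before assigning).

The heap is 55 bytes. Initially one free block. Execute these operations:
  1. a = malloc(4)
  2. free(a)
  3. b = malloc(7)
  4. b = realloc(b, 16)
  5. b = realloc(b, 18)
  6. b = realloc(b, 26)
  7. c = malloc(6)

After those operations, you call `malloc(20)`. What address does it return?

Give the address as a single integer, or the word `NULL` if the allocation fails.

Answer: 32

Derivation:
Op 1: a = malloc(4) -> a = 0; heap: [0-3 ALLOC][4-54 FREE]
Op 2: free(a) -> (freed a); heap: [0-54 FREE]
Op 3: b = malloc(7) -> b = 0; heap: [0-6 ALLOC][7-54 FREE]
Op 4: b = realloc(b, 16) -> b = 0; heap: [0-15 ALLOC][16-54 FREE]
Op 5: b = realloc(b, 18) -> b = 0; heap: [0-17 ALLOC][18-54 FREE]
Op 6: b = realloc(b, 26) -> b = 0; heap: [0-25 ALLOC][26-54 FREE]
Op 7: c = malloc(6) -> c = 26; heap: [0-25 ALLOC][26-31 ALLOC][32-54 FREE]
malloc(20): first-fit scan over [0-25 ALLOC][26-31 ALLOC][32-54 FREE] -> 32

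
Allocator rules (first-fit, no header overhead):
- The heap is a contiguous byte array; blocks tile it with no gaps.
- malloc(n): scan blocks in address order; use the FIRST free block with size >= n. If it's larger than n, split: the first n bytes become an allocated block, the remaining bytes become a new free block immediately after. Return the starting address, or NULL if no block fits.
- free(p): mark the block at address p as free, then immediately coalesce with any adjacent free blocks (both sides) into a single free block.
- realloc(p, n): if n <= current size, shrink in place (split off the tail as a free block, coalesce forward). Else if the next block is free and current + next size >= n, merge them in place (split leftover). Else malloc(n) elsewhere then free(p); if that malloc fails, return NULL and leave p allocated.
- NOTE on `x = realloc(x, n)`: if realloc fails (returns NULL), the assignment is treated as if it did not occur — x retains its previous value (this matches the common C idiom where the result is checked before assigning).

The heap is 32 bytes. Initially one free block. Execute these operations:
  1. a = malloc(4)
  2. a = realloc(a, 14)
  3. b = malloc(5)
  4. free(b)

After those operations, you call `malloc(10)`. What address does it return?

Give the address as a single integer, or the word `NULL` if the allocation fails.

Answer: 14

Derivation:
Op 1: a = malloc(4) -> a = 0; heap: [0-3 ALLOC][4-31 FREE]
Op 2: a = realloc(a, 14) -> a = 0; heap: [0-13 ALLOC][14-31 FREE]
Op 3: b = malloc(5) -> b = 14; heap: [0-13 ALLOC][14-18 ALLOC][19-31 FREE]
Op 4: free(b) -> (freed b); heap: [0-13 ALLOC][14-31 FREE]
malloc(10): first-fit scan over [0-13 ALLOC][14-31 FREE] -> 14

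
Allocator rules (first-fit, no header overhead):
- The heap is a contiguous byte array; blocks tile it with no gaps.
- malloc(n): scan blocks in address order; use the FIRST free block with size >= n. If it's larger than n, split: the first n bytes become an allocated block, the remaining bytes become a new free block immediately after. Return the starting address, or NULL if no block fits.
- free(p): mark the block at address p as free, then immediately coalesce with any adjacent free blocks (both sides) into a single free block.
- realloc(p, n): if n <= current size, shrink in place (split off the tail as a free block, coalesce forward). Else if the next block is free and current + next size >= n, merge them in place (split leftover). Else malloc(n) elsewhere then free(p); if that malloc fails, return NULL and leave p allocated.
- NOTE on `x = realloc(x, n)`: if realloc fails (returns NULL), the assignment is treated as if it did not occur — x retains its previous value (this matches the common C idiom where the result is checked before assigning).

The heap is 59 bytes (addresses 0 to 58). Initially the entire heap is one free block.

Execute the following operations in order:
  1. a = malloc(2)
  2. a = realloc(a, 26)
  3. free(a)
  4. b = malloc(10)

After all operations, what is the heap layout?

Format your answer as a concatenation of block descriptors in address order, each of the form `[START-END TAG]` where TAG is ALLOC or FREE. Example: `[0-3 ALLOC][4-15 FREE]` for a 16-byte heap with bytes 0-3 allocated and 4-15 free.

Answer: [0-9 ALLOC][10-58 FREE]

Derivation:
Op 1: a = malloc(2) -> a = 0; heap: [0-1 ALLOC][2-58 FREE]
Op 2: a = realloc(a, 26) -> a = 0; heap: [0-25 ALLOC][26-58 FREE]
Op 3: free(a) -> (freed a); heap: [0-58 FREE]
Op 4: b = malloc(10) -> b = 0; heap: [0-9 ALLOC][10-58 FREE]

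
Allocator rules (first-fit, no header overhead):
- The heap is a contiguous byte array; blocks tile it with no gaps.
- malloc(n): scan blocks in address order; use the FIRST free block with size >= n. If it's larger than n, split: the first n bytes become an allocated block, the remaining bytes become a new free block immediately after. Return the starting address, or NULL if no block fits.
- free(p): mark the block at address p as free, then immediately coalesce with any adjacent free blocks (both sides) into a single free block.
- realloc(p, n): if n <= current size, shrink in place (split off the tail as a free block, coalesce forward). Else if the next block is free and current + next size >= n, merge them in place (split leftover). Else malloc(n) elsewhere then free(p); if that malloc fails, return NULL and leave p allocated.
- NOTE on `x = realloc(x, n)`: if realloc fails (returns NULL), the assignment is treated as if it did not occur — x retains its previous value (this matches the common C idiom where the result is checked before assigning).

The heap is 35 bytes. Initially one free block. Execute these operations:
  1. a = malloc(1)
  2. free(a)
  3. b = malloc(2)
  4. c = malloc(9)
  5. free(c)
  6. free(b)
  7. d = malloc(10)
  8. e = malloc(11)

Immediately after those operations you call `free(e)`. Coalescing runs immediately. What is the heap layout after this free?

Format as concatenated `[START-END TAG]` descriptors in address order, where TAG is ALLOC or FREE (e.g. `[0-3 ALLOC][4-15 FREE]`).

Answer: [0-9 ALLOC][10-34 FREE]

Derivation:
Op 1: a = malloc(1) -> a = 0; heap: [0-0 ALLOC][1-34 FREE]
Op 2: free(a) -> (freed a); heap: [0-34 FREE]
Op 3: b = malloc(2) -> b = 0; heap: [0-1 ALLOC][2-34 FREE]
Op 4: c = malloc(9) -> c = 2; heap: [0-1 ALLOC][2-10 ALLOC][11-34 FREE]
Op 5: free(c) -> (freed c); heap: [0-1 ALLOC][2-34 FREE]
Op 6: free(b) -> (freed b); heap: [0-34 FREE]
Op 7: d = malloc(10) -> d = 0; heap: [0-9 ALLOC][10-34 FREE]
Op 8: e = malloc(11) -> e = 10; heap: [0-9 ALLOC][10-20 ALLOC][21-34 FREE]
free(e): e = 10 -> block [10-20 ALLOC]; mark free, coalesce with adjacent free neighbors -> [0-9 ALLOC][10-34 FREE]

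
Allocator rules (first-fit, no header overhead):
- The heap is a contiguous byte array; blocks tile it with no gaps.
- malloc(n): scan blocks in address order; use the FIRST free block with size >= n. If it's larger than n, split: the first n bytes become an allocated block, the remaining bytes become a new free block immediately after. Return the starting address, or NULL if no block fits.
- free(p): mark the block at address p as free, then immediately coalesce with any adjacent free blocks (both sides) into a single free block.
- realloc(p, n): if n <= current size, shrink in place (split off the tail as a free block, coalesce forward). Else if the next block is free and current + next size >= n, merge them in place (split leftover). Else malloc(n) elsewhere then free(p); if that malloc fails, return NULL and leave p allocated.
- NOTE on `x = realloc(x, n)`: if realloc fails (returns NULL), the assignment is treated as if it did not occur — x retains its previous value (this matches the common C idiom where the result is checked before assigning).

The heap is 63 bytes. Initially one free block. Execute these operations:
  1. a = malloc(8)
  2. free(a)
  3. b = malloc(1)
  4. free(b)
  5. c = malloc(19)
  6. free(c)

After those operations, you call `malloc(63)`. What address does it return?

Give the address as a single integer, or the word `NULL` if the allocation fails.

Answer: 0

Derivation:
Op 1: a = malloc(8) -> a = 0; heap: [0-7 ALLOC][8-62 FREE]
Op 2: free(a) -> (freed a); heap: [0-62 FREE]
Op 3: b = malloc(1) -> b = 0; heap: [0-0 ALLOC][1-62 FREE]
Op 4: free(b) -> (freed b); heap: [0-62 FREE]
Op 5: c = malloc(19) -> c = 0; heap: [0-18 ALLOC][19-62 FREE]
Op 6: free(c) -> (freed c); heap: [0-62 FREE]
malloc(63): first-fit scan over [0-62 FREE] -> 0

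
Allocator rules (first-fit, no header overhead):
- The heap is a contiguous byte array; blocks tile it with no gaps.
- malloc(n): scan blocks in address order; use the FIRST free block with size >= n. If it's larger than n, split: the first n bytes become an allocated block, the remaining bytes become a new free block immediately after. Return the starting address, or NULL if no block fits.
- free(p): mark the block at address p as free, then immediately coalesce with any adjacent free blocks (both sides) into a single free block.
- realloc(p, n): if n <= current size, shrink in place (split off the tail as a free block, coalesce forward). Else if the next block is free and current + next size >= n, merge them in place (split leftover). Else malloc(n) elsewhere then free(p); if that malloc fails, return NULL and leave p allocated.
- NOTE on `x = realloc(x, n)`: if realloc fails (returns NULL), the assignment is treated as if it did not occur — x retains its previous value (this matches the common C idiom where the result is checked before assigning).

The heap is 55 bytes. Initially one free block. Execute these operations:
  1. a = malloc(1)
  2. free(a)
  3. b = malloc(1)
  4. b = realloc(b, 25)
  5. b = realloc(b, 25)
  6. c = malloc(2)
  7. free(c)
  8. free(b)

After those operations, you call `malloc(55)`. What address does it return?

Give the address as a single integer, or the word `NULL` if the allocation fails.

Answer: 0

Derivation:
Op 1: a = malloc(1) -> a = 0; heap: [0-0 ALLOC][1-54 FREE]
Op 2: free(a) -> (freed a); heap: [0-54 FREE]
Op 3: b = malloc(1) -> b = 0; heap: [0-0 ALLOC][1-54 FREE]
Op 4: b = realloc(b, 25) -> b = 0; heap: [0-24 ALLOC][25-54 FREE]
Op 5: b = realloc(b, 25) -> b = 0; heap: [0-24 ALLOC][25-54 FREE]
Op 6: c = malloc(2) -> c = 25; heap: [0-24 ALLOC][25-26 ALLOC][27-54 FREE]
Op 7: free(c) -> (freed c); heap: [0-24 ALLOC][25-54 FREE]
Op 8: free(b) -> (freed b); heap: [0-54 FREE]
malloc(55): first-fit scan over [0-54 FREE] -> 0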